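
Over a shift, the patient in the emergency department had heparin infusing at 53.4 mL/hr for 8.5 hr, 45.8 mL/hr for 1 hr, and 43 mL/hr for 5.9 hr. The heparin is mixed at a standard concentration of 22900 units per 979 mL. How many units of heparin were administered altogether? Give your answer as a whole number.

Concentration = 22900 units ÷ 979 mL = 23.39122 units/mL
Stage 1: 53.4 mL/hr × 8.5 hr = 453.9 mL → 453.9 mL × 23.39122 units/mL = 10617.27 units
Stage 2: 45.8 mL/hr × 1 hr = 45.8 mL → 45.8 mL × 23.39122 units/mL = 1071.318 units
Stage 3: 43 mL/hr × 5.9 hr = 253.7 mL → 253.7 mL × 23.39122 units/mL = 5934.351 units
Total = 10617.27 + 1071.318 + 5934.351 = 17622.94 units

17623 units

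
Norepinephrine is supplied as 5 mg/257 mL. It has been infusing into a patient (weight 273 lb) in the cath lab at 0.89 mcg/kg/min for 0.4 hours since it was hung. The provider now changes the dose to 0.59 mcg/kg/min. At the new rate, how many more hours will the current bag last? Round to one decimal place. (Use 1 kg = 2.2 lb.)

Initial rate:
Weight = 273 lb ÷ 2.2 lb/kg = 124.0909 kg
Dose = 0.89 mcg/kg/min × 124.0909 kg = 110.4409 mcg/min
110.4409 mcg/min × 60 min/hr = 6626.455 mcg/hr
Concentration = 5 mg ÷ 257 mL = 0.01945525 mg/mL = 19.45525 mcg/mL
Rate = 6626.455 mcg/hr ÷ 19.45525 mcg/mL = 340.5998 mL/hr
Volume infused so far = 340.5998 mL/hr × 0.4 hr = 136.2399 mL
Volume remaining = 257 − 136.2399 = 120.7601 mL
New rate:
Dose = 0.59 mcg/kg/min × 124.0909 kg = 73.21364 mcg/min
73.21364 mcg/min × 60 min/hr = 4392.818 mcg/hr
Rate = 4392.818 mcg/hr ÷ 19.45525 mcg/mL = 225.7909 mL/hr
Time remaining = 120.7601 mL ÷ 225.7909 mL/hr = 0.5348316 hr

0.5 hours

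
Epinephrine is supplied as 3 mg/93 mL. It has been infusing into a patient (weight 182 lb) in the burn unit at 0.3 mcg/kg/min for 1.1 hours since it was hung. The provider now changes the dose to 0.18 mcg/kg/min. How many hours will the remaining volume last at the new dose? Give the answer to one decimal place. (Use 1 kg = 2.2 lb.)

Initial rate:
Weight = 182 lb ÷ 2.2 lb/kg = 82.72727 kg
Dose = 0.3 mcg/kg/min × 82.72727 kg = 24.81818 mcg/min
24.81818 mcg/min × 60 min/hr = 1489.091 mcg/hr
Concentration = 3 mg ÷ 93 mL = 0.03225806 mg/mL = 32.25806 mcg/mL
Rate = 1489.091 mcg/hr ÷ 32.25806 mcg/mL = 46.16182 mL/hr
Volume infused so far = 46.16182 mL/hr × 1.1 hr = 50.778 mL
Volume remaining = 93 − 50.778 = 42.222 mL
New rate:
Dose = 0.18 mcg/kg/min × 82.72727 kg = 14.89091 mcg/min
14.89091 mcg/min × 60 min/hr = 893.4545 mcg/hr
Rate = 893.4545 mcg/hr ÷ 32.25806 mcg/mL = 27.69709 mL/hr
Time remaining = 42.222 mL ÷ 27.69709 mL/hr = 1.52442 hr

1.5 hours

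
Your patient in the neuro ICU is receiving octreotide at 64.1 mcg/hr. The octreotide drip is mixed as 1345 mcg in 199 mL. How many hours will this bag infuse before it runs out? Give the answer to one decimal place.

Concentration = 1345 mcg ÷ 199 mL = 6.758794 mcg/mL
Rate = 64.1 mcg/hr ÷ 6.758794 mcg/mL = 9.483941 mL/hr
Duration = 199 mL ÷ 9.483941 mL/hr = 20.98284 hr

21.0 hours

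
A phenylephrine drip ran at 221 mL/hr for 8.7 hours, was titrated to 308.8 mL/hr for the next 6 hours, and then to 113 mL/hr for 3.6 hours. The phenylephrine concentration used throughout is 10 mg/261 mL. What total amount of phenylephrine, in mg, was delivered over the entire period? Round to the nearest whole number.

160 mg

Concentration = 10 mg ÷ 261 mL = 0.03831418 mg/mL
Stage 1: 221 mL/hr × 8.7 hr = 1922.7 mL → 1922.7 mL × 0.03831418 mg/mL = 73.66667 mg
Stage 2: 308.8 mL/hr × 6 hr = 1852.8 mL → 1852.8 mL × 0.03831418 mg/mL = 70.98851 mg
Stage 3: 113 mL/hr × 3.6 hr = 406.8 mL → 406.8 mL × 0.03831418 mg/mL = 15.58621 mg
Total = 73.66667 + 70.98851 + 15.58621 = 160.2414 mg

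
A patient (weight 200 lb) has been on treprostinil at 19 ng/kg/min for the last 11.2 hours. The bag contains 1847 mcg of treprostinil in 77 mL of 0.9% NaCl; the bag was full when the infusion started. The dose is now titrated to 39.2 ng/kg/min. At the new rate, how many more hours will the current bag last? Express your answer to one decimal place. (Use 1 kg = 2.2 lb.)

3.2 hours

Initial rate:
Weight = 200 lb ÷ 2.2 lb/kg = 90.90909 kg
Dose = 19 ng/kg/min × 90.90909 kg = 1727.273 ng/min
1727.273 ng/min × 60 min/hr = 103636.4 ng/hr
Concentration = 1847 mcg ÷ 77 mL = 23.98701 mcg/mL = 23987.01 ng/mL
Rate = 103636.4 ng/hr ÷ 23987.01 ng/mL = 4.32052 mL/hr
Volume infused so far = 4.32052 mL/hr × 11.2 hr = 48.38982 mL
Volume remaining = 77 − 48.38982 = 28.61018 mL
New rate:
Dose = 39.2 ng/kg/min × 90.90909 kg = 3563.636 ng/min
3563.636 ng/min × 60 min/hr = 213818.2 ng/hr
Rate = 213818.2 ng/hr ÷ 23987.01 ng/mL = 8.913914 mL/hr
Time remaining = 28.61018 mL ÷ 8.913914 mL/hr = 3.209609 hr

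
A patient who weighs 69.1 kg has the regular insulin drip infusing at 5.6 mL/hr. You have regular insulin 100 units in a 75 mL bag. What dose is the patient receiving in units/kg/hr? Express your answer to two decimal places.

Concentration = 100 units ÷ 75 mL = 1.333333 units/mL
Drug rate = 5.6 mL/hr × 1.333333 units/mL = 7.466667 units/hr
7.466667 units/hr ÷ 69.1 kg = 0.108056 units/kg/hr

0.11 units/kg/hr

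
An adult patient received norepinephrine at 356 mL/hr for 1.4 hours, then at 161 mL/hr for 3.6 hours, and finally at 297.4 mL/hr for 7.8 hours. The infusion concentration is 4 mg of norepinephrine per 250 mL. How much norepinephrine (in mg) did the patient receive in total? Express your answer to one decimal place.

Concentration = 4 mg ÷ 250 mL = 0.016 mg/mL
Stage 1: 356 mL/hr × 1.4 hr = 498.4 mL → 498.4 mL × 0.016 mg/mL = 7.9744 mg
Stage 2: 161 mL/hr × 3.6 hr = 579.6 mL → 579.6 mL × 0.016 mg/mL = 9.2736 mg
Stage 3: 297.4 mL/hr × 7.8 hr = 2319.72 mL → 2319.72 mL × 0.016 mg/mL = 37.11552 mg
Total = 7.9744 + 9.2736 + 37.11552 = 54.36352 mg

54.4 mg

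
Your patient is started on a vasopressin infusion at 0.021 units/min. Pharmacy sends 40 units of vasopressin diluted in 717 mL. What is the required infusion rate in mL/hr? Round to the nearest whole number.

0.021 units/min × 60 min/hr = 1.26 units/hr
Concentration = 40 units ÷ 717 mL = 0.05578801 units/mL
Rate = 1.26 units/hr ÷ 0.05578801 units/mL = 22.5855 mL/hr

23 mL/hr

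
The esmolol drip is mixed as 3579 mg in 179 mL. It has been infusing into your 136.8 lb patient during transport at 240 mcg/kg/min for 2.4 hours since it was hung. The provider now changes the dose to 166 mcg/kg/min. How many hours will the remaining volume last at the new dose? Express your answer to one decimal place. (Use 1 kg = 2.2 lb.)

2.3 hours

Initial rate:
Weight = 136.8 lb ÷ 2.2 lb/kg = 62.18182 kg
Dose = 240 mcg/kg/min × 62.18182 kg = 14923.64 mcg/min
14923.64 mcg/min × 60 min/hr = 895418.2 mcg/hr
Concentration = 3579 mg ÷ 179 mL = 19.99441 mg/mL = 19994.41 mcg/mL
Rate = 895418.2 mcg/hr ÷ 19994.41 mcg/mL = 44.78342 mL/hr
Volume infused so far = 44.78342 mL/hr × 2.4 hr = 107.4802 mL
Volume remaining = 179 − 107.4802 = 71.5198 mL
New rate:
Dose = 166 mcg/kg/min × 62.18182 kg = 10322.18 mcg/min
10322.18 mcg/min × 60 min/hr = 619330.9 mcg/hr
Rate = 619330.9 mcg/hr ÷ 19994.41 mcg/mL = 30.9752 mL/hr
Time remaining = 71.5198 mL ÷ 30.9752 mL/hr = 2.308938 hr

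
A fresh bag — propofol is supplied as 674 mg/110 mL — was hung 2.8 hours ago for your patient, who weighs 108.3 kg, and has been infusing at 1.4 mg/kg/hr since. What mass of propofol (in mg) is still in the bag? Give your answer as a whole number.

249 mg

Dose = 1.4 mg/kg/hr × 108.3 kg = 151.62 mg/hr
Concentration = 674 mg ÷ 110 mL = 6.127273 mg/mL
Rate = 151.62 mg/hr ÷ 6.127273 mg/mL = 24.7451 mL/hr
Volume infused = 24.7451 mL/hr × 2.8 hr = 69.28629 mL
Volume remaining = 110 − 69.28629 = 40.71371 mL
Drug remaining = 40.71371 mL × 6.127273 mg/mL = 249.464 mg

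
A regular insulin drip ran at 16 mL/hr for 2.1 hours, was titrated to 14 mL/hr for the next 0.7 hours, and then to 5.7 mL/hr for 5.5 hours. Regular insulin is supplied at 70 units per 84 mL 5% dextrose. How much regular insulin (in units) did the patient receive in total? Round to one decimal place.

Concentration = 70 units ÷ 84 mL = 0.8333333 units/mL
Stage 1: 16 mL/hr × 2.1 hr = 33.6 mL → 33.6 mL × 0.8333333 units/mL = 28 units
Stage 2: 14 mL/hr × 0.7 hr = 9.8 mL → 9.8 mL × 0.8333333 units/mL = 8.166667 units
Stage 3: 5.7 mL/hr × 5.5 hr = 31.35 mL → 31.35 mL × 0.8333333 units/mL = 26.125 units
Total = 28 + 8.166667 + 26.125 = 62.29167 units

62.3 units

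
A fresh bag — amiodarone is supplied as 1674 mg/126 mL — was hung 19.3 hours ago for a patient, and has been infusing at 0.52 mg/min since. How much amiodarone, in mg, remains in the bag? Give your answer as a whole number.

1072 mg

0.52 mg/min × 60 min/hr = 31.2 mg/hr
Concentration = 1674 mg ÷ 126 mL = 13.28571 mg/mL
Rate = 31.2 mg/hr ÷ 13.28571 mg/mL = 2.348387 mL/hr
Volume infused = 2.348387 mL/hr × 19.3 hr = 45.32387 mL
Volume remaining = 126 − 45.32387 = 80.67613 mL
Drug remaining = 80.67613 mL × 13.28571 mg/mL = 1071.84 mg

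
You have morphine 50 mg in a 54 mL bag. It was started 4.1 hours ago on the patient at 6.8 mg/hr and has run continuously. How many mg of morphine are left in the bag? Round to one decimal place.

22.1 mg

Concentration = 50 mg ÷ 54 mL = 0.9259259 mg/mL
Rate = 6.8 mg/hr ÷ 0.9259259 mg/mL = 7.344 mL/hr
Volume infused = 7.344 mL/hr × 4.1 hr = 30.1104 mL
Volume remaining = 54 − 30.1104 = 23.8896 mL
Drug remaining = 23.8896 mL × 0.9259259 mg/mL = 22.12 mg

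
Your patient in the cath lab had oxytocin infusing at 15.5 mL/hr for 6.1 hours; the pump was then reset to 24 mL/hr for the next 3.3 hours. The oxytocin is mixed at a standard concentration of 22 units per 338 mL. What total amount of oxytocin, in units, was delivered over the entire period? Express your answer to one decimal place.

Concentration = 22 units ÷ 338 mL = 0.06508876 units/mL
Stage 1: 15.5 mL/hr × 6.1 hr = 94.55 mL → 94.55 mL × 0.06508876 units/mL = 6.154142 units
Stage 2: 24 mL/hr × 3.3 hr = 79.2 mL → 79.2 mL × 0.06508876 units/mL = 5.15503 units
Total = 6.154142 + 5.15503 = 11.30917 units

11.3 units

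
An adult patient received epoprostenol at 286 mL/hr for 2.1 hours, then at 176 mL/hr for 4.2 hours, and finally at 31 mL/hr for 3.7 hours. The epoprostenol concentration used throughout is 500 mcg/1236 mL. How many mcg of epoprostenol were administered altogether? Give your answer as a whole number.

Concentration = 500 mcg ÷ 1236 mL = 0.4045307 mcg/mL
Stage 1: 286 mL/hr × 2.1 hr = 600.6 mL → 600.6 mL × 0.4045307 mcg/mL = 242.9612 mcg
Stage 2: 176 mL/hr × 4.2 hr = 739.2 mL → 739.2 mL × 0.4045307 mcg/mL = 299.0291 mcg
Stage 3: 31 mL/hr × 3.7 hr = 114.7 mL → 114.7 mL × 0.4045307 mcg/mL = 46.39968 mcg
Total = 242.9612 + 299.0291 + 46.39968 = 588.39 mcg

588 mcg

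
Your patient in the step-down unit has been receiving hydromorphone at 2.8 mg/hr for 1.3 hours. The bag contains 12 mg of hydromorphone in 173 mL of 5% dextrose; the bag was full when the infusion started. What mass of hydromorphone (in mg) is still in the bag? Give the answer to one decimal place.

8.4 mg

Concentration = 12 mg ÷ 173 mL = 0.06936416 mg/mL
Rate = 2.8 mg/hr ÷ 0.06936416 mg/mL = 40.36667 mL/hr
Volume infused = 40.36667 mL/hr × 1.3 hr = 52.47667 mL
Volume remaining = 173 − 52.47667 = 120.5233 mL
Drug remaining = 120.5233 mL × 0.06936416 mg/mL = 8.36 mg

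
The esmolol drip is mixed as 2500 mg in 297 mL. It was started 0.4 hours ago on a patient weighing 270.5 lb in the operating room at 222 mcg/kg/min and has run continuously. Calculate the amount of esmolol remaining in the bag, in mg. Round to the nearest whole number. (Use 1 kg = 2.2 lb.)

Weight = 270.5 lb ÷ 2.2 lb/kg = 122.9545 kg
Dose = 222 mcg/kg/min × 122.9545 kg = 27295.91 mcg/min
27295.91 mcg/min × 60 min/hr = 1637755 mcg/hr
Concentration = 2500 mg ÷ 297 mL = 8.417508 mg/mL = 8417.508 mcg/mL
Rate = 1637755 mcg/hr ÷ 8417.508 mcg/mL = 194.5652 mL/hr
Volume infused = 194.5652 mL/hr × 0.4 hr = 77.8261 mL
Volume remaining = 297 − 77.8261 = 219.1739 mL
Drug remaining = 219.1739 mL × 8417.508 mcg/mL = 1844898 mcg = 1844.898 mg

1845 mg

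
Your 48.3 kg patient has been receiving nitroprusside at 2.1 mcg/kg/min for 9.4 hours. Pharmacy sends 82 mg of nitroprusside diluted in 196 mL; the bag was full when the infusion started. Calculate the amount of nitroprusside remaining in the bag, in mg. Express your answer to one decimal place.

Dose = 2.1 mcg/kg/min × 48.3 kg = 101.43 mcg/min
101.43 mcg/min × 60 min/hr = 6085.8 mcg/hr
Concentration = 82 mg ÷ 196 mL = 0.4183673 mg/mL = 418.3673 mcg/mL
Rate = 6085.8 mcg/hr ÷ 418.3673 mcg/mL = 14.54655 mL/hr
Volume infused = 14.54655 mL/hr × 9.4 hr = 136.7375 mL
Volume remaining = 196 − 136.7375 = 59.26246 mL
Drug remaining = 59.26246 mL × 418.3673 mcg/mL = 24793.48 mcg = 24.79348 mg

24.8 mg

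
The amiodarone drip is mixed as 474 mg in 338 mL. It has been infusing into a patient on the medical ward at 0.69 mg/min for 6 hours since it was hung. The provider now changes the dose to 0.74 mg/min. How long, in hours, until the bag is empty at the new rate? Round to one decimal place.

5.1 hours

Initial rate:
0.69 mg/min × 60 min/hr = 41.4 mg/hr
Concentration = 474 mg ÷ 338 mL = 1.402367 mg/mL
Rate = 41.4 mg/hr ÷ 1.402367 mg/mL = 29.52152 mL/hr
Volume infused so far = 29.52152 mL/hr × 6 hr = 177.1291 mL
Volume remaining = 338 − 177.1291 = 160.8709 mL
New rate:
0.74 mg/min × 60 min/hr = 44.4 mg/hr
Rate = 44.4 mg/hr ÷ 1.402367 mg/mL = 31.66076 mL/hr
Time remaining = 160.8709 mL ÷ 31.66076 mL/hr = 5.081081 hr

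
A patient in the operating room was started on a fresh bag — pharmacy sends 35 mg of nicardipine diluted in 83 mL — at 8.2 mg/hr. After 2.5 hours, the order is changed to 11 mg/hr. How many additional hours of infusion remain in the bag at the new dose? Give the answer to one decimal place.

Initial rate:
Concentration = 35 mg ÷ 83 mL = 0.4216867 mg/mL
Rate = 8.2 mg/hr ÷ 0.4216867 mg/mL = 19.44571 mL/hr
Volume infused so far = 19.44571 mL/hr × 2.5 hr = 48.61429 mL
Volume remaining = 83 − 48.61429 = 34.38571 mL
New rate:
Rate = 11 mg/hr ÷ 0.4216867 mg/mL = 26.08571 mL/hr
Time remaining = 34.38571 mL ÷ 26.08571 mL/hr = 1.318182 hr

1.3 hours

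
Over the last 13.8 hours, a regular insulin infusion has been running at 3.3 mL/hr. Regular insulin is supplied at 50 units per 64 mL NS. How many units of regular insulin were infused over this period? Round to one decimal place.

35.6 units

Concentration = 50 units ÷ 64 mL = 0.78125 units/mL
Drug rate = 3.3 mL/hr × 0.78125 units/mL = 2.578125 units/hr
Total = 2.578125 units/hr × 13.8 hr = 35.57812 units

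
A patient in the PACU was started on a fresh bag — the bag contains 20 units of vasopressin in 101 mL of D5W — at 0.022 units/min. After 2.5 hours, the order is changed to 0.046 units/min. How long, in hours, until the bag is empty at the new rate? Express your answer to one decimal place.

6.1 hours

Initial rate:
0.022 units/min × 60 min/hr = 1.32 units/hr
Concentration = 20 units ÷ 101 mL = 0.1980198 units/mL
Rate = 1.32 units/hr ÷ 0.1980198 units/mL = 6.666 mL/hr
Volume infused so far = 6.666 mL/hr × 2.5 hr = 16.665 mL
Volume remaining = 101 − 16.665 = 84.335 mL
New rate:
0.046 units/min × 60 min/hr = 2.76 units/hr
Rate = 2.76 units/hr ÷ 0.1980198 units/mL = 13.938 mL/hr
Time remaining = 84.335 mL ÷ 13.938 mL/hr = 6.050725 hr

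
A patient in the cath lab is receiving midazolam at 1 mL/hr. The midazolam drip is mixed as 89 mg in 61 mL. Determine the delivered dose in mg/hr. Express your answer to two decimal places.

Concentration = 89 mg ÷ 61 mL = 1.459016 mg/mL
Drug rate = 1 mL/hr × 1.459016 mg/mL = 1.459016 mg/hr

1.46 mg/hr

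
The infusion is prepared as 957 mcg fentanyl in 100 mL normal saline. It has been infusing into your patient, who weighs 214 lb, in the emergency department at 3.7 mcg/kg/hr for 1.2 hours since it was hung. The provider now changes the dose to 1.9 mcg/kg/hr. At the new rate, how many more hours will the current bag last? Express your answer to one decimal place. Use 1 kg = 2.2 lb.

Initial rate:
Weight = 214 lb ÷ 2.2 lb/kg = 97.27273 kg
Dose = 3.7 mcg/kg/hr × 97.27273 kg = 359.9091 mcg/hr
Concentration = 957 mcg ÷ 100 mL = 9.57 mcg/mL
Rate = 359.9091 mcg/hr ÷ 9.57 mcg/mL = 37.60806 mL/hr
Volume infused so far = 37.60806 mL/hr × 1.2 hr = 45.12967 mL
Volume remaining = 100 − 45.12967 = 54.87033 mL
New rate:
Dose = 1.9 mcg/kg/hr × 97.27273 kg = 184.8182 mcg/hr
Rate = 184.8182 mcg/hr ÷ 9.57 mcg/mL = 19.31224 mL/hr
Time remaining = 54.87033 mL ÷ 19.31224 mL/hr = 2.84122 hr

2.8 hours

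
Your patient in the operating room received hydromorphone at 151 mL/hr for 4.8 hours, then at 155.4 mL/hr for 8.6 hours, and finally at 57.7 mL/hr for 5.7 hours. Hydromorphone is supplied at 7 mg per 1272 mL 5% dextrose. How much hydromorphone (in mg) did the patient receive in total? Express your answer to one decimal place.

13.2 mg

Concentration = 7 mg ÷ 1272 mL = 0.005503145 mg/mL
Stage 1: 151 mL/hr × 4.8 hr = 724.8 mL → 724.8 mL × 0.005503145 mg/mL = 3.988679 mg
Stage 2: 155.4 mL/hr × 8.6 hr = 1336.44 mL → 1336.44 mL × 0.005503145 mg/mL = 7.354623 mg
Stage 3: 57.7 mL/hr × 5.7 hr = 328.89 mL → 328.89 mL × 0.005503145 mg/mL = 1.809929 mg
Total = 3.988679 + 7.354623 + 1.809929 = 13.15323 mg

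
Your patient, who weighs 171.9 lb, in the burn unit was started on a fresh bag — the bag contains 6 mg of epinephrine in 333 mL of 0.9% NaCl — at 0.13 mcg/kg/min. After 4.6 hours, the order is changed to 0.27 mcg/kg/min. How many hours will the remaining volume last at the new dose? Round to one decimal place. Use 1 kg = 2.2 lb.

2.5 hours

Initial rate:
Weight = 171.9 lb ÷ 2.2 lb/kg = 78.13636 kg
Dose = 0.13 mcg/kg/min × 78.13636 kg = 10.15773 mcg/min
10.15773 mcg/min × 60 min/hr = 609.4636 mcg/hr
Concentration = 6 mg ÷ 333 mL = 0.01801802 mg/mL = 18.01802 mcg/mL
Rate = 609.4636 mcg/hr ÷ 18.01802 mcg/mL = 33.82523 mL/hr
Volume infused so far = 33.82523 mL/hr × 4.6 hr = 155.5961 mL
Volume remaining = 333 − 155.5961 = 177.4039 mL
New rate:
Dose = 0.27 mcg/kg/min × 78.13636 kg = 21.09682 mcg/min
21.09682 mcg/min × 60 min/hr = 1265.809 mcg/hr
Rate = 1265.809 mcg/hr ÷ 18.01802 mcg/mL = 70.2524 mL/hr
Time remaining = 177.4039 mL ÷ 70.2524 mL/hr = 2.525236 hr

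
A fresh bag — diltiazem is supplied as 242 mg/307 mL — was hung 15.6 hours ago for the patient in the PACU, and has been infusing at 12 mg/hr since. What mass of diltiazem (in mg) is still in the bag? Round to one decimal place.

Concentration = 242 mg ÷ 307 mL = 0.7882736 mg/mL
Rate = 12 mg/hr ÷ 0.7882736 mg/mL = 15.22314 mL/hr
Volume infused = 15.22314 mL/hr × 15.6 hr = 237.481 mL
Volume remaining = 307 − 237.481 = 69.51901 mL
Drug remaining = 69.51901 mL × 0.7882736 mg/mL = 54.8 mg

54.8 mg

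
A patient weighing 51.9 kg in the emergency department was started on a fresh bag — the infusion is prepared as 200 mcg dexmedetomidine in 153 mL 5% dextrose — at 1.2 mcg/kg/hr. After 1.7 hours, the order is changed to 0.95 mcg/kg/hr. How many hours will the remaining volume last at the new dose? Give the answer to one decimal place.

Initial rate:
Dose = 1.2 mcg/kg/hr × 51.9 kg = 62.28 mcg/hr
Concentration = 200 mcg ÷ 153 mL = 1.30719 mcg/mL
Rate = 62.28 mcg/hr ÷ 1.30719 mcg/mL = 47.6442 mL/hr
Volume infused so far = 47.6442 mL/hr × 1.7 hr = 80.99514 mL
Volume remaining = 153 − 80.99514 = 72.00486 mL
New rate:
Dose = 0.95 mcg/kg/hr × 51.9 kg = 49.305 mcg/hr
Rate = 49.305 mcg/hr ÷ 1.30719 mcg/mL = 37.71833 mL/hr
Time remaining = 72.00486 mL ÷ 37.71833 mL/hr = 1.909015 hr

1.9 hours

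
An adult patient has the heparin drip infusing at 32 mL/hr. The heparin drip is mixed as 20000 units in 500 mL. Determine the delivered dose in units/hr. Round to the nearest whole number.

1280 units/hr

Concentration = 20000 units ÷ 500 mL = 40 units/mL
Drug rate = 32 mL/hr × 40 units/mL = 1280 units/hr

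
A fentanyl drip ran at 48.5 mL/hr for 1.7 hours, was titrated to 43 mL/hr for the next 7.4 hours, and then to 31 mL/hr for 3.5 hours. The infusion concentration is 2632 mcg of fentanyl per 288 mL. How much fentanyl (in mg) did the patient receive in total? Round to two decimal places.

4.65 mg

Concentration = 2632 mcg ÷ 288 mL = 9.138889 mcg/mL
Stage 1: 48.5 mL/hr × 1.7 hr = 82.45 mL → 82.45 mL × 9.138889 mcg/mL = 753.5014 mcg
Stage 2: 43 mL/hr × 7.4 hr = 318.2 mL → 318.2 mL × 9.138889 mcg/mL = 2907.994 mcg
Stage 3: 31 mL/hr × 3.5 hr = 108.5 mL → 108.5 mL × 9.138889 mcg/mL = 991.5694 mcg
Total = 753.5014 + 2907.994 + 991.5694 = 4653.065 mcg = 4.653065 mg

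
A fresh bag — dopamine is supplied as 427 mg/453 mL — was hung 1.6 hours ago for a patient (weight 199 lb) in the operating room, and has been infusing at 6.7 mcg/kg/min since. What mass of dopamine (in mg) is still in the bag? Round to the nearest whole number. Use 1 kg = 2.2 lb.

Weight = 199 lb ÷ 2.2 lb/kg = 90.45455 kg
Dose = 6.7 mcg/kg/min × 90.45455 kg = 606.0455 mcg/min
606.0455 mcg/min × 60 min/hr = 36362.73 mcg/hr
Concentration = 427 mg ÷ 453 mL = 0.9426049 mg/mL = 942.6049 mcg/mL
Rate = 36362.73 mcg/hr ÷ 942.6049 mcg/mL = 38.57685 mL/hr
Volume infused = 38.57685 mL/hr × 1.6 hr = 61.72296 mL
Volume remaining = 453 − 61.72296 = 391.277 mL
Drug remaining = 391.277 mL × 942.6049 mcg/mL = 368819.6 mcg = 368.8196 mg

369 mg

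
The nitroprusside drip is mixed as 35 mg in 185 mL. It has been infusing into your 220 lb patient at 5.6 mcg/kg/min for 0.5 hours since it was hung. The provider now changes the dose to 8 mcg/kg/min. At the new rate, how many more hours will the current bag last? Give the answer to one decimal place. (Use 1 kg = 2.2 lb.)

Initial rate:
Weight = 220 lb ÷ 2.2 lb/kg = 100 kg
Dose = 5.6 mcg/kg/min × 100 kg = 560 mcg/min
560 mcg/min × 60 min/hr = 33600 mcg/hr
Concentration = 35 mg ÷ 185 mL = 0.1891892 mg/mL = 189.1892 mcg/mL
Rate = 33600 mcg/hr ÷ 189.1892 mcg/mL = 177.6 mL/hr
Volume infused so far = 177.6 mL/hr × 0.5 hr = 88.8 mL
Volume remaining = 185 − 88.8 = 96.2 mL
New rate:
Dose = 8 mcg/kg/min × 100 kg = 800 mcg/min
800 mcg/min × 60 min/hr = 48000 mcg/hr
Rate = 48000 mcg/hr ÷ 189.1892 mcg/mL = 253.7143 mL/hr
Time remaining = 96.2 mL ÷ 253.7143 mL/hr = 0.3791667 hr

0.4 hours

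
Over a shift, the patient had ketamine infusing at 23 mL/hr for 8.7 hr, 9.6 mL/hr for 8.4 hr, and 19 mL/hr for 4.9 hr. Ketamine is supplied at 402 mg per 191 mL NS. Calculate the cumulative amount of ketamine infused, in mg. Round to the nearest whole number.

Concentration = 402 mg ÷ 191 mL = 2.104712 mg/mL
Stage 1: 23 mL/hr × 8.7 hr = 200.1 mL → 200.1 mL × 2.104712 mg/mL = 421.1529 mg
Stage 2: 9.6 mL/hr × 8.4 hr = 80.64 mL → 80.64 mL × 2.104712 mg/mL = 169.724 mg
Stage 3: 19 mL/hr × 4.9 hr = 93.1 mL → 93.1 mL × 2.104712 mg/mL = 195.9487 mg
Total = 421.1529 + 169.724 + 195.9487 = 786.8255 mg

787 mg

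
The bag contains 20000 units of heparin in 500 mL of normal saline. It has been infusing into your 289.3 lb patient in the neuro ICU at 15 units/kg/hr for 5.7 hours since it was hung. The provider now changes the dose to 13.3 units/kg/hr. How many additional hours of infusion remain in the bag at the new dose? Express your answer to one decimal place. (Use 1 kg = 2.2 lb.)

Initial rate:
Weight = 289.3 lb ÷ 2.2 lb/kg = 131.5 kg
Dose = 15 units/kg/hr × 131.5 kg = 1972.5 units/hr
Concentration = 20000 units ÷ 500 mL = 40 units/mL
Rate = 1972.5 units/hr ÷ 40 units/mL = 49.3125 mL/hr
Volume infused so far = 49.3125 mL/hr × 5.7 hr = 281.0813 mL
Volume remaining = 500 − 281.0813 = 218.9187 mL
New rate:
Dose = 13.3 units/kg/hr × 131.5 kg = 1748.95 units/hr
Rate = 1748.95 units/hr ÷ 40 units/mL = 43.72375 mL/hr
Time remaining = 218.9187 mL ÷ 43.72375 mL/hr = 5.006861 hr

5.0 hours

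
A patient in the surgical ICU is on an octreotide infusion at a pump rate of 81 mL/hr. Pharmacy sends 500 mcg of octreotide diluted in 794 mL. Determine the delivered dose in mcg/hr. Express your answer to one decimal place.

51.0 mcg/hr

Concentration = 500 mcg ÷ 794 mL = 0.6297229 mcg/mL
Drug rate = 81 mL/hr × 0.6297229 mcg/mL = 51.00756 mcg/hr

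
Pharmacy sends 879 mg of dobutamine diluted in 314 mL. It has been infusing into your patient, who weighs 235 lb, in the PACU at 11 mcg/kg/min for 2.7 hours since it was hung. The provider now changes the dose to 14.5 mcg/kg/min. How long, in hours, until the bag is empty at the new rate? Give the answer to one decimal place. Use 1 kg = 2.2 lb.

7.4 hours

Initial rate:
Weight = 235 lb ÷ 2.2 lb/kg = 106.8182 kg
Dose = 11 mcg/kg/min × 106.8182 kg = 1175 mcg/min
1175 mcg/min × 60 min/hr = 70500 mcg/hr
Concentration = 879 mg ÷ 314 mL = 2.799363 mg/mL = 2799.363 mcg/mL
Rate = 70500 mcg/hr ÷ 2799.363 mcg/mL = 25.1843 mL/hr
Volume infused so far = 25.1843 mL/hr × 2.7 hr = 67.99761 mL
Volume remaining = 314 − 67.99761 = 246.0024 mL
New rate:
Dose = 14.5 mcg/kg/min × 106.8182 kg = 1548.864 mcg/min
1548.864 mcg/min × 60 min/hr = 92931.82 mcg/hr
Rate = 92931.82 mcg/hr ÷ 2799.363 mcg/mL = 33.19749 mL/hr
Time remaining = 246.0024 mL ÷ 33.19749 mL/hr = 7.410271 hr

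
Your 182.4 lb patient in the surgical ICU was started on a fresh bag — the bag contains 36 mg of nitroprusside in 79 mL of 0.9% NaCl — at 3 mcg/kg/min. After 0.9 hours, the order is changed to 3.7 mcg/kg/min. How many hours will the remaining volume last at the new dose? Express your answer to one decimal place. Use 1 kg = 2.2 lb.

Initial rate:
Weight = 182.4 lb ÷ 2.2 lb/kg = 82.90909 kg
Dose = 3 mcg/kg/min × 82.90909 kg = 248.7273 mcg/min
248.7273 mcg/min × 60 min/hr = 14923.64 mcg/hr
Concentration = 36 mg ÷ 79 mL = 0.4556962 mg/mL = 455.6962 mcg/mL
Rate = 14923.64 mcg/hr ÷ 455.6962 mcg/mL = 32.74909 mL/hr
Volume infused so far = 32.74909 mL/hr × 0.9 hr = 29.47418 mL
Volume remaining = 79 − 29.47418 = 49.52582 mL
New rate:
Dose = 3.7 mcg/kg/min × 82.90909 kg = 306.7636 mcg/min
306.7636 mcg/min × 60 min/hr = 18405.82 mcg/hr
Rate = 18405.82 mcg/hr ÷ 455.6962 mcg/mL = 40.39055 mL/hr
Time remaining = 49.52582 mL ÷ 40.39055 mL/hr = 1.226174 hr

1.2 hours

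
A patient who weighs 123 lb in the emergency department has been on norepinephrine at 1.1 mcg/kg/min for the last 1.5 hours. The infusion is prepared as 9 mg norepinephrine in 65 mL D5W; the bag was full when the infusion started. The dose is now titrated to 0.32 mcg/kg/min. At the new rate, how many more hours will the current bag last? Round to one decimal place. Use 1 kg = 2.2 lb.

3.2 hours

Initial rate:
Weight = 123 lb ÷ 2.2 lb/kg = 55.90909 kg
Dose = 1.1 mcg/kg/min × 55.90909 kg = 61.5 mcg/min
61.5 mcg/min × 60 min/hr = 3690 mcg/hr
Concentration = 9 mg ÷ 65 mL = 0.1384615 mg/mL = 138.4615 mcg/mL
Rate = 3690 mcg/hr ÷ 138.4615 mcg/mL = 26.65 mL/hr
Volume infused so far = 26.65 mL/hr × 1.5 hr = 39.975 mL
Volume remaining = 65 − 39.975 = 25.025 mL
New rate:
Dose = 0.32 mcg/kg/min × 55.90909 kg = 17.89091 mcg/min
17.89091 mcg/min × 60 min/hr = 1073.455 mcg/hr
Rate = 1073.455 mcg/hr ÷ 138.4615 mcg/mL = 7.752727 mL/hr
Time remaining = 25.025 mL ÷ 7.752727 mL/hr = 3.227896 hr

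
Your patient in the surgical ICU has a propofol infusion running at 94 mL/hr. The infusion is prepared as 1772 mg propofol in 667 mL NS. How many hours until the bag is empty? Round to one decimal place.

7.1 hours

Duration = 667 mL ÷ 94 mL/hr = 7.095745 hr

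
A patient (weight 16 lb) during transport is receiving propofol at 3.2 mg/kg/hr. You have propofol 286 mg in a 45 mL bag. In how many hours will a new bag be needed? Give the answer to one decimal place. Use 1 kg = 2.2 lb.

12.3 hours

Weight = 16 lb ÷ 2.2 lb/kg = 7.272727 kg
Dose = 3.2 mg/kg/hr × 7.272727 kg = 23.27273 mg/hr
Concentration = 286 mg ÷ 45 mL = 6.355556 mg/mL
Rate = 23.27273 mg/hr ÷ 6.355556 mg/mL = 3.661793 mL/hr
Duration = 45 mL ÷ 3.661793 mL/hr = 12.28906 hr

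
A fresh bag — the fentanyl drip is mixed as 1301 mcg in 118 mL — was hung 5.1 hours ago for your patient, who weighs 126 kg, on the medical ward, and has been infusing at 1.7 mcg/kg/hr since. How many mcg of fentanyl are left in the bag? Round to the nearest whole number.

Dose = 1.7 mcg/kg/hr × 126 kg = 214.2 mcg/hr
Concentration = 1301 mcg ÷ 118 mL = 11.02542 mcg/mL
Rate = 214.2 mcg/hr ÷ 11.02542 mcg/mL = 19.42782 mL/hr
Volume infused = 19.42782 mL/hr × 5.1 hr = 99.08191 mL
Volume remaining = 118 − 99.08191 = 18.91809 mL
Drug remaining = 18.91809 mL × 11.02542 mcg/mL = 208.58 mcg

209 mcg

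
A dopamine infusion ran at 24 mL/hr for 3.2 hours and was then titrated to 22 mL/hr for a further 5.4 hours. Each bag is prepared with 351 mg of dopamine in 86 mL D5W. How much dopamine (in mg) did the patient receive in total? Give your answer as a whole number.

Concentration = 351 mg ÷ 86 mL = 4.081395 mg/mL
Stage 1: 24 mL/hr × 3.2 hr = 76.8 mL → 76.8 mL × 4.081395 mg/mL = 313.4512 mg
Stage 2: 22 mL/hr × 5.4 hr = 118.8 mL → 118.8 mL × 4.081395 mg/mL = 484.8698 mg
Total = 313.4512 + 484.8698 = 798.3209 mg

798 mg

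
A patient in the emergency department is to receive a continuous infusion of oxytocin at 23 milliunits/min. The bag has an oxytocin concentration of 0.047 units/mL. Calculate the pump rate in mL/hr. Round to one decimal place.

23 milliunits/min × 60 min/hr = 1380 milliunits/hr
Concentration = 0.047 units/mL = 47 milliunits/mL
Rate = 1380 milliunits/hr ÷ 47 milliunits/mL = 29.3617 mL/hr

29.4 mL/hr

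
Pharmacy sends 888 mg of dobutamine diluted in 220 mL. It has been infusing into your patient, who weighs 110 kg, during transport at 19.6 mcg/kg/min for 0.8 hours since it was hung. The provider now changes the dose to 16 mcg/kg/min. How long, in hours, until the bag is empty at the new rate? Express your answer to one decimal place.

Initial rate:
Dose = 19.6 mcg/kg/min × 110 kg = 2156 mcg/min
2156 mcg/min × 60 min/hr = 129360 mcg/hr
Concentration = 888 mg ÷ 220 mL = 4.036364 mg/mL = 4036.364 mcg/mL
Rate = 129360 mcg/hr ÷ 4036.364 mcg/mL = 32.04865 mL/hr
Volume infused so far = 32.04865 mL/hr × 0.8 hr = 25.63892 mL
Volume remaining = 220 − 25.63892 = 194.3611 mL
New rate:
Dose = 16 mcg/kg/min × 110 kg = 1760 mcg/min
1760 mcg/min × 60 min/hr = 105600 mcg/hr
Rate = 105600 mcg/hr ÷ 4036.364 mcg/mL = 26.16216 mL/hr
Time remaining = 194.3611 mL ÷ 26.16216 mL/hr = 7.429091 hr

7.4 hours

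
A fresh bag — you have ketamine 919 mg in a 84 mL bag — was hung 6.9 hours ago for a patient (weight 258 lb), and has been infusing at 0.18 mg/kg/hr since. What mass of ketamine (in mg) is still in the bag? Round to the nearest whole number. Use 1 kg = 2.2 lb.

773 mg

Weight = 258 lb ÷ 2.2 lb/kg = 117.2727 kg
Dose = 0.18 mg/kg/hr × 117.2727 kg = 21.10909 mg/hr
Concentration = 919 mg ÷ 84 mL = 10.94048 mg/mL
Rate = 21.10909 mg/hr ÷ 10.94048 mg/mL = 1.929449 mL/hr
Volume infused = 1.929449 mL/hr × 6.9 hr = 13.3132 mL
Volume remaining = 84 − 13.3132 = 70.6868 mL
Drug remaining = 70.6868 mL × 10.94048 mg/mL = 773.3473 mg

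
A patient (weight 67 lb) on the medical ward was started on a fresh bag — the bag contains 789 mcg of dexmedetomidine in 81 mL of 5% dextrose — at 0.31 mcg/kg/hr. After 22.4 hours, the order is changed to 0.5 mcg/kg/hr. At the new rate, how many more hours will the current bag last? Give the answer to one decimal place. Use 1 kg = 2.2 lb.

37.9 hours

Initial rate:
Weight = 67 lb ÷ 2.2 lb/kg = 30.45455 kg
Dose = 0.31 mcg/kg/hr × 30.45455 kg = 9.440909 mcg/hr
Concentration = 789 mcg ÷ 81 mL = 9.740741 mcg/mL
Rate = 9.440909 mcg/hr ÷ 9.740741 mcg/mL = 0.9692188 mL/hr
Volume infused so far = 0.9692188 mL/hr × 22.4 hr = 21.7105 mL
Volume remaining = 81 − 21.7105 = 59.2895 mL
New rate:
Dose = 0.5 mcg/kg/hr × 30.45455 kg = 15.22727 mcg/hr
Rate = 15.22727 mcg/hr ÷ 9.740741 mcg/mL = 1.563256 mL/hr
Time remaining = 59.2895 mL ÷ 1.563256 mL/hr = 37.92693 hr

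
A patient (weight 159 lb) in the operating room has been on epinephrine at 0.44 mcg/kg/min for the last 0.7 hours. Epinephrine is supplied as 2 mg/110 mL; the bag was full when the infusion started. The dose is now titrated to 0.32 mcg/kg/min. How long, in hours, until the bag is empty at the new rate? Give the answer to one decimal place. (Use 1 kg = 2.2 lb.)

Initial rate:
Weight = 159 lb ÷ 2.2 lb/kg = 72.27273 kg
Dose = 0.44 mcg/kg/min × 72.27273 kg = 31.8 mcg/min
31.8 mcg/min × 60 min/hr = 1908 mcg/hr
Concentration = 2 mg ÷ 110 mL = 0.01818182 mg/mL = 18.18182 mcg/mL
Rate = 1908 mcg/hr ÷ 18.18182 mcg/mL = 104.94 mL/hr
Volume infused so far = 104.94 mL/hr × 0.7 hr = 73.458 mL
Volume remaining = 110 − 73.458 = 36.542 mL
New rate:
Dose = 0.32 mcg/kg/min × 72.27273 kg = 23.12727 mcg/min
23.12727 mcg/min × 60 min/hr = 1387.636 mcg/hr
Rate = 1387.636 mcg/hr ÷ 18.18182 mcg/mL = 76.32 mL/hr
Time remaining = 36.542 mL ÷ 76.32 mL/hr = 0.4787998 hr

0.5 hours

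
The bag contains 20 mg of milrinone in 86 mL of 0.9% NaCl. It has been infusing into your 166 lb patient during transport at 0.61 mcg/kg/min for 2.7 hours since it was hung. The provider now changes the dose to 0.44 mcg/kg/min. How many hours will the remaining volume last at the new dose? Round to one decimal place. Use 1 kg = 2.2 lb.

Initial rate:
Weight = 166 lb ÷ 2.2 lb/kg = 75.45455 kg
Dose = 0.61 mcg/kg/min × 75.45455 kg = 46.02727 mcg/min
46.02727 mcg/min × 60 min/hr = 2761.636 mcg/hr
Concentration = 20 mg ÷ 86 mL = 0.2325581 mg/mL = 232.5581 mcg/mL
Rate = 2761.636 mcg/hr ÷ 232.5581 mcg/mL = 11.87504 mL/hr
Volume infused so far = 11.87504 mL/hr × 2.7 hr = 32.0626 mL
Volume remaining = 86 − 32.0626 = 53.9374 mL
New rate:
Dose = 0.44 mcg/kg/min × 75.45455 kg = 33.2 mcg/min
33.2 mcg/min × 60 min/hr = 1992 mcg/hr
Rate = 1992 mcg/hr ÷ 232.5581 mcg/mL = 8.5656 mL/hr
Time remaining = 53.9374 mL ÷ 8.5656 mL/hr = 6.296979 hr

6.3 hours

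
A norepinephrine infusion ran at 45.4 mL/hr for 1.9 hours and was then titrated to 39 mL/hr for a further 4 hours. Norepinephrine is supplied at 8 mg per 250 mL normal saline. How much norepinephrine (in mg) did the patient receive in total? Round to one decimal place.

7.8 mg

Concentration = 8 mg ÷ 250 mL = 0.032 mg/mL
Stage 1: 45.4 mL/hr × 1.9 hr = 86.26 mL → 86.26 mL × 0.032 mg/mL = 2.76032 mg
Stage 2: 39 mL/hr × 4 hr = 156 mL → 156 mL × 0.032 mg/mL = 4.992 mg
Total = 2.76032 + 4.992 = 7.75232 mg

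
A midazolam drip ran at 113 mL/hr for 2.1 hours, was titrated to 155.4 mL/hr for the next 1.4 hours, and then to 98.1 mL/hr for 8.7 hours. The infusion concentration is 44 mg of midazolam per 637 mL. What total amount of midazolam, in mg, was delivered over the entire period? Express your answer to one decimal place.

Concentration = 44 mg ÷ 637 mL = 0.06907378 mg/mL
Stage 1: 113 mL/hr × 2.1 hr = 237.3 mL → 237.3 mL × 0.06907378 mg/mL = 16.39121 mg
Stage 2: 155.4 mL/hr × 1.4 hr = 217.56 mL → 217.56 mL × 0.06907378 mg/mL = 15.02769 mg
Stage 3: 98.1 mL/hr × 8.7 hr = 853.47 mL → 853.47 mL × 0.06907378 mg/mL = 58.9524 mg
Total = 16.39121 + 15.02769 + 58.9524 = 90.3713 mg

90.4 mg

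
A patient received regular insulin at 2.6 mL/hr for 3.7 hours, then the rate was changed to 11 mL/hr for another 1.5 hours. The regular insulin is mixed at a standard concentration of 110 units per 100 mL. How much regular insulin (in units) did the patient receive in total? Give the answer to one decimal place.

28.7 units

Concentration = 110 units ÷ 100 mL = 1.1 units/mL
Stage 1: 2.6 mL/hr × 3.7 hr = 9.62 mL → 9.62 mL × 1.1 units/mL = 10.582 units
Stage 2: 11 mL/hr × 1.5 hr = 16.5 mL → 16.5 mL × 1.1 units/mL = 18.15 units
Total = 10.582 + 18.15 = 28.732 units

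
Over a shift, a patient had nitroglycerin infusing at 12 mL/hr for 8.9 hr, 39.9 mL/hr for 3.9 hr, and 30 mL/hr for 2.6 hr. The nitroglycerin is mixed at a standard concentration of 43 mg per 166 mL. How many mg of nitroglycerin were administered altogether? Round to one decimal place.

Concentration = 43 mg ÷ 166 mL = 0.2590361 mg/mL
Stage 1: 12 mL/hr × 8.9 hr = 106.8 mL → 106.8 mL × 0.2590361 mg/mL = 27.66506 mg
Stage 2: 39.9 mL/hr × 3.9 hr = 155.61 mL → 155.61 mL × 0.2590361 mg/mL = 40.30861 mg
Stage 3: 30 mL/hr × 2.6 hr = 78 mL → 78 mL × 0.2590361 mg/mL = 20.20482 mg
Total = 27.66506 + 40.30861 + 20.20482 = 88.17849 mg

88.2 mg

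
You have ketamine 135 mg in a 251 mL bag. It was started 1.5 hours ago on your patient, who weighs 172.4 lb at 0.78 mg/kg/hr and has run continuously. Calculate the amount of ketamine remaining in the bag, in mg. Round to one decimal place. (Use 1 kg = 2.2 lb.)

43.3 mg

Weight = 172.4 lb ÷ 2.2 lb/kg = 78.36364 kg
Dose = 0.78 mg/kg/hr × 78.36364 kg = 61.12364 mg/hr
Concentration = 135 mg ÷ 251 mL = 0.5378486 mg/mL
Rate = 61.12364 mg/hr ÷ 0.5378486 mg/mL = 113.6447 mL/hr
Volume infused = 113.6447 mL/hr × 1.5 hr = 170.467 mL
Volume remaining = 251 − 170.467 = 80.53297 mL
Drug remaining = 80.53297 mL × 0.5378486 mg/mL = 43.31455 mg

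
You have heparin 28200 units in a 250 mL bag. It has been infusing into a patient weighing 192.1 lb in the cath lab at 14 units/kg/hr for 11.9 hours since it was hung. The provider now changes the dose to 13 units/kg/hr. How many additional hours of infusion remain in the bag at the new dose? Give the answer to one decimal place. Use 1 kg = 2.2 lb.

12.0 hours

Initial rate:
Weight = 192.1 lb ÷ 2.2 lb/kg = 87.31818 kg
Dose = 14 units/kg/hr × 87.31818 kg = 1222.455 units/hr
Concentration = 28200 units ÷ 250 mL = 112.8 units/mL
Rate = 1222.455 units/hr ÷ 112.8 units/mL = 10.83736 mL/hr
Volume infused so far = 10.83736 mL/hr × 11.9 hr = 128.9646 mL
Volume remaining = 250 − 128.9646 = 121.0354 mL
New rate:
Dose = 13 units/kg/hr × 87.31818 kg = 1135.136 units/hr
Rate = 1135.136 units/hr ÷ 112.8 units/mL = 10.06327 mL/hr
Time remaining = 121.0354 mL ÷ 10.06327 mL/hr = 12.02745 hr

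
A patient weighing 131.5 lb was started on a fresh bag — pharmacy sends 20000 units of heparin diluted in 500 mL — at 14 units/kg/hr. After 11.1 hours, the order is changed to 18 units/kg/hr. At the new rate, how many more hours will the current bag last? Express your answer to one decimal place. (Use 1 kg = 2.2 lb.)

10.0 hours

Initial rate:
Weight = 131.5 lb ÷ 2.2 lb/kg = 59.77273 kg
Dose = 14 units/kg/hr × 59.77273 kg = 836.8182 units/hr
Concentration = 20000 units ÷ 500 mL = 40 units/mL
Rate = 836.8182 units/hr ÷ 40 units/mL = 20.92045 mL/hr
Volume infused so far = 20.92045 mL/hr × 11.1 hr = 232.217 mL
Volume remaining = 500 − 232.217 = 267.783 mL
New rate:
Dose = 18 units/kg/hr × 59.77273 kg = 1075.909 units/hr
Rate = 1075.909 units/hr ÷ 40 units/mL = 26.89773 mL/hr
Time remaining = 267.783 mL ÷ 26.89773 mL/hr = 9.955598 hr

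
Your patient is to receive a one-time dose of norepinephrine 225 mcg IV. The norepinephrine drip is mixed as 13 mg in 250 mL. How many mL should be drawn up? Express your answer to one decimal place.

4.3 mL

Concentration = 13 mg ÷ 250 mL = 0.052 mg/mL = 52 mcg/mL
Volume = 225 mcg ÷ 52 mcg/mL = 4.326923 mL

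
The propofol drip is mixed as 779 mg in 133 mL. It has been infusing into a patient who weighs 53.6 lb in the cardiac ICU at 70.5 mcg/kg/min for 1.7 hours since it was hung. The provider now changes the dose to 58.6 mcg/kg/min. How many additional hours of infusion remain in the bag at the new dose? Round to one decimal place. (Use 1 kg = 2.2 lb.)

7.0 hours

Initial rate:
Weight = 53.6 lb ÷ 2.2 lb/kg = 24.36364 kg
Dose = 70.5 mcg/kg/min × 24.36364 kg = 1717.636 mcg/min
1717.636 mcg/min × 60 min/hr = 103058.2 mcg/hr
Concentration = 779 mg ÷ 133 mL = 5.857143 mg/mL = 5857.143 mcg/mL
Rate = 103058.2 mcg/hr ÷ 5857.143 mcg/mL = 17.5953 mL/hr
Volume infused so far = 17.5953 mL/hr × 1.7 hr = 29.91201 mL
Volume remaining = 133 − 29.91201 = 103.088 mL
New rate:
Dose = 58.6 mcg/kg/min × 24.36364 kg = 1427.709 mcg/min
1427.709 mcg/min × 60 min/hr = 85662.55 mcg/hr
Rate = 85662.55 mcg/hr ÷ 5857.143 mcg/mL = 14.62531 mL/hr
Time remaining = 103.088 mL ÷ 14.62531 mL/hr = 7.048601 hr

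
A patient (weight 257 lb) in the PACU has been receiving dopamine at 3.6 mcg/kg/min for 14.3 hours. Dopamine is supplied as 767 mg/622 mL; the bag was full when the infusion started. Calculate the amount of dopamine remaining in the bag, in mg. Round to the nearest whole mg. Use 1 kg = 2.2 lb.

406 mg

Weight = 257 lb ÷ 2.2 lb/kg = 116.8182 kg
Dose = 3.6 mcg/kg/min × 116.8182 kg = 420.5455 mcg/min
420.5455 mcg/min × 60 min/hr = 25232.73 mcg/hr
Concentration = 767 mg ÷ 622 mL = 1.233119 mg/mL = 1233.119 mcg/mL
Rate = 25232.73 mcg/hr ÷ 1233.119 mcg/mL = 20.46252 mL/hr
Volume infused = 20.46252 mL/hr × 14.3 hr = 292.6141 mL
Volume remaining = 622 − 292.6141 = 329.3859 mL
Drug remaining = 329.3859 mL × 1233.119 mcg/mL = 406172 mcg = 406.172 mg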